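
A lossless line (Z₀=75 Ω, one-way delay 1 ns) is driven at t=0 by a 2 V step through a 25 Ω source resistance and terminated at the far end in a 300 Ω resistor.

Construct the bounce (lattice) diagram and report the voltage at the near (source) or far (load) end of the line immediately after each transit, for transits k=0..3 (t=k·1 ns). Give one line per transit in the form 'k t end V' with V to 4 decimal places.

Γ_L=0.600000, Γ_S=-0.500000; launch V₁=2·75/100=1.500000
k=0 src: V=1.5000
k=1 load: inc=1.500000, refl=1.500000·0.600000=0.9000; V=0.000000+1.500000+0.900000=2.4000
k=2 src: inc=0.900000, refl=0.900000·-0.500000=-0.4500; V=1.500000+0.900000+-0.450000=1.9500
k=3 load: inc=-0.450000, refl=-0.450000·0.600000=-0.2700; V=2.400000+-0.450000+-0.270000=1.6800

0 0 source 1.5000
1 1 load 2.4000
2 2 source 1.9500
3 3 load 1.6800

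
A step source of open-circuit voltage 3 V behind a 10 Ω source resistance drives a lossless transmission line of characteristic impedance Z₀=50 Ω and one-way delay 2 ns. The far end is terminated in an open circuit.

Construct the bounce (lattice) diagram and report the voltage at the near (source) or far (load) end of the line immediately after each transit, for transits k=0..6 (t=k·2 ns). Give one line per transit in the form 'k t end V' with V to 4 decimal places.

Γ_L=1.000000, Γ_S=-0.666667; launch V₁=3·50/60=2.500000
k=0 src: V=2.5000
k=1 load: inc=2.500000, refl=2.500000·1.000000=2.5000; V=0.000000+2.500000+2.500000=5.0000
k=2 src: inc=2.500000, refl=2.500000·-0.666667=-1.6667; V=2.500000+2.500000+-1.666667=3.3333
k=3 load: inc=-1.666667, refl=-1.666667·1.000000=-1.6667; V=5.000000+-1.666667+-1.666667=1.6667
k=4 src: inc=-1.666667, refl=-1.666667·-0.666667=1.1111; V=3.333333+-1.666667+1.111111=2.7778
k=5 load: inc=1.111111, refl=1.111111·1.000000=1.1111; V=1.666667+1.111111+1.111111=3.8889
k=6 src: inc=1.111111, refl=1.111111·-0.666667=-0.7407; V=2.777778+1.111111+-0.740741=3.1481

0 0 source 2.5000
1 2 load 5.0000
2 4 source 3.3333
3 6 load 1.6667
4 8 source 2.7778
5 10 load 3.8889
6 12 source 3.1481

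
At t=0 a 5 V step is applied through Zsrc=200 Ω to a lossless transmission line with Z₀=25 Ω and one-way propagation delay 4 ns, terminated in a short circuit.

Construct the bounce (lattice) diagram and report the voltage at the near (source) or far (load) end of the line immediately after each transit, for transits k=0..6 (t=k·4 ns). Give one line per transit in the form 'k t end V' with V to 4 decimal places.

Γ_L=-1.000000, Γ_S=0.777778; launch V₁=5·25/225=0.555556
k=0 src: V=0.5556
k=1 load: inc=0.555556, refl=0.555556·-1.000000=-0.5556; V=0.000000+0.555556+-0.555556=0.0000
k=2 src: inc=-0.555556, refl=-0.555556·0.777778=-0.4321; V=0.555556+-0.555556+-0.432099=-0.4321
k=3 load: inc=-0.432099, refl=-0.432099·-1.000000=0.4321; V=0.000000+-0.432099+0.432099=0.0000
k=4 src: inc=0.432099, refl=0.432099·0.777778=0.3361; V=-0.432099+0.432099+0.336077=0.3361
k=5 load: inc=0.336077, refl=0.336077·-1.000000=-0.3361; V=0.000000+0.336077+-0.336077=0.0000
k=6 src: inc=-0.336077, refl=-0.336077·0.777778=-0.2614; V=0.336077+-0.336077+-0.261393=-0.2614

0 0 source 0.5556
1 4 load 0.0000
2 8 source -0.4321
3 12 load 0.0000
4 16 source 0.3361
5 20 load 0.0000
6 24 source -0.2614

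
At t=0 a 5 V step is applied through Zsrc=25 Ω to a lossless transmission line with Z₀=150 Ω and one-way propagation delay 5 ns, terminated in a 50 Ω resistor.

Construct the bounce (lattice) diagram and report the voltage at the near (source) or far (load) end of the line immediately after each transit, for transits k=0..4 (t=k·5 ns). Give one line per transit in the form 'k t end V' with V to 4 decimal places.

Γ_L=-0.500000, Γ_S=-0.714286; launch V₁=5·150/175=4.285714
k=0 src: V=4.2857
k=1 load: inc=4.285714, refl=4.285714·-0.500000=-2.1429; V=0.000000+4.285714+-2.142857=2.1429
k=2 src: inc=-2.142857, refl=-2.142857·-0.714286=1.5306; V=4.285714+-2.142857+1.530612=3.6735
k=3 load: inc=1.530612, refl=1.530612·-0.500000=-0.7653; V=2.142857+1.530612+-0.765306=2.9082
k=4 src: inc=-0.765306, refl=-0.765306·-0.714286=0.5466; V=3.673469+-0.765306+0.546647=3.4548

0 0 source 4.2857
1 5 load 2.1429
2 10 source 3.6735
3 15 load 2.9082
4 20 source 3.4548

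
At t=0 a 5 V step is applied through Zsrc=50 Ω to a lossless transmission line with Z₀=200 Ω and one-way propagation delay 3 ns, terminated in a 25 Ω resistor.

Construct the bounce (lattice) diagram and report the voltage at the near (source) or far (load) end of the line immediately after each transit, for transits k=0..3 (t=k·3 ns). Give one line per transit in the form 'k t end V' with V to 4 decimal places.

Γ_L=-0.777778, Γ_S=-0.600000; launch V₁=5·200/250=4.000000
k=0 src: V=4.0000
k=1 load: inc=4.000000, refl=4.000000·-0.777778=-3.1111; V=0.000000+4.000000+-3.111111=0.8889
k=2 src: inc=-3.111111, refl=-3.111111·-0.600000=1.8667; V=4.000000+-3.111111+1.866667=2.7556
k=3 load: inc=1.866667, refl=1.866667·-0.777778=-1.4519; V=0.888889+1.866667+-1.451852=1.3037

0 0 source 4.0000
1 3 load 0.8889
2 6 source 2.7556
3 9 load 1.3037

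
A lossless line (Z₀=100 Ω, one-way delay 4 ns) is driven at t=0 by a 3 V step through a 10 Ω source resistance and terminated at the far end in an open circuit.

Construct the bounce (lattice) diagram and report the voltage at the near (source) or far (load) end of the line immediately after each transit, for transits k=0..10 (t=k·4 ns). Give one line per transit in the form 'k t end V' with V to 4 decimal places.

Γ_L=1.000000, Γ_S=-0.818182; launch V₁=3·100/110=2.727273
k=0 src: V=2.7273
k=1 load: inc=2.727273, refl=2.727273·1.000000=2.7273; V=0.000000+2.727273+2.727273=5.4545
k=2 src: inc=2.727273, refl=2.727273·-0.818182=-2.2314; V=2.727273+2.727273+-2.231405=3.2231
k=3 load: inc=-2.231405, refl=-2.231405·1.000000=-2.2314; V=5.454545+-2.231405+-2.231405=0.9917
k=4 src: inc=-2.231405, refl=-2.231405·-0.818182=1.8257; V=3.223140+-2.231405+1.825695=2.8174
k=5 load: inc=1.825695, refl=1.825695·1.000000=1.8257; V=0.991736+1.825695+1.825695=4.6431
k=6 src: inc=1.825695, refl=1.825695·-0.818182=-1.4938; V=2.817431+1.825695+-1.493750=3.1494
k=7 load: inc=-1.493750, refl=-1.493750·1.000000=-1.4938; V=4.643125+-1.493750+-1.493750=1.6556
k=8 src: inc=-1.493750, refl=-1.493750·-0.818182=1.2222; V=3.149375+-1.493750+1.222159=2.8778
k=9 load: inc=1.222159, refl=1.222159·1.000000=1.2222; V=1.655625+1.222159+1.222159=4.0999
k=10 src: inc=1.222159, refl=1.222159·-0.818182=-0.9999; V=2.877784+1.222159+-0.999949=3.1000

0 0 source 2.7273
1 4 load 5.4545
2 8 source 3.2231
3 12 load 0.9917
4 16 source 2.8174
5 20 load 4.6431
6 24 source 3.1494
7 28 load 1.6556
8 32 source 2.8778
9 36 load 4.0999
10 40 source 3.1000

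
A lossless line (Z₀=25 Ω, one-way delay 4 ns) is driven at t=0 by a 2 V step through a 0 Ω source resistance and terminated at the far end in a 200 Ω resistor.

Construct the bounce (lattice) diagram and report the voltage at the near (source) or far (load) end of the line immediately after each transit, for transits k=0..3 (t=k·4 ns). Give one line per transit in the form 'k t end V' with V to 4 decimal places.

0 0 source 2.0000
1 4 load 3.5556
2 8 source 2.0000
3 12 load 0.7901

Γ_L=0.777778, Γ_S=-1.000000; launch V₁=2·25/25=2.000000
k=0 src: V=2.0000
k=1 load: inc=2.000000, refl=2.000000·0.777778=1.5556; V=0.000000+2.000000+1.555556=3.5556
k=2 src: inc=1.555556, refl=1.555556·-1.000000=-1.5556; V=2.000000+1.555556+-1.555556=2.0000
k=3 load: inc=-1.555556, refl=-1.555556·0.777778=-1.2099; V=3.555556+-1.555556+-1.209877=0.7901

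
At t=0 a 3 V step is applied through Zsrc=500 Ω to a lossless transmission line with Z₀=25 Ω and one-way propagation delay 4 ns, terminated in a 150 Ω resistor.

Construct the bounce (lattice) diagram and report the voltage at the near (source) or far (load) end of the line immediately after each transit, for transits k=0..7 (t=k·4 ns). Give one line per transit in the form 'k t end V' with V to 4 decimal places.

0 0 source 0.1429
1 4 load 0.2449
2 8 source 0.3372
3 12 load 0.4032
4 16 source 0.4628
5 20 load 0.5054
6 24 source 0.5440
7 28 load 0.5715

Γ_L=0.714286, Γ_S=0.904762; launch V₁=3·25/525=0.142857
k=0 src: V=0.1429
k=1 load: inc=0.142857, refl=0.142857·0.714286=0.1020; V=0.000000+0.142857+0.102041=0.2449
k=2 src: inc=0.102041, refl=0.102041·0.904762=0.0923; V=0.142857+0.102041+0.092323=0.3372
k=3 load: inc=0.092323, refl=0.092323·0.714286=0.0659; V=0.244898+0.092323+0.065945=0.4032
k=4 src: inc=0.065945, refl=0.065945·0.904762=0.0597; V=0.337221+0.065945+0.059664=0.4628
k=5 load: inc=0.059664, refl=0.059664·0.714286=0.0426; V=0.403165+0.059664+0.042617=0.5054
k=6 src: inc=0.042617, refl=0.042617·0.904762=0.0386; V=0.462830+0.042617+0.038559=0.5440
k=7 load: inc=0.038559, refl=0.038559·0.714286=0.0275; V=0.505447+0.038559+0.027542=0.5715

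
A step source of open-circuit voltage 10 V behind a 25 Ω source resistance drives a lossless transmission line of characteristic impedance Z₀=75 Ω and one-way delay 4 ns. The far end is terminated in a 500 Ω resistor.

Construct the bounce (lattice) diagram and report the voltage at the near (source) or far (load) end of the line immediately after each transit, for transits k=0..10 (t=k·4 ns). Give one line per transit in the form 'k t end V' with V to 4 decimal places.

0 0 source 7.5000
1 4 load 13.0435
2 8 source 10.2717
3 12 load 8.2231
4 16 source 9.2474
5 20 load 10.0045
6 24 source 9.6260
7 28 load 9.3462
8 32 source 9.4861
9 36 load 9.5895
10 40 source 9.5378

Γ_L=0.739130, Γ_S=-0.500000; launch V₁=10·75/100=7.500000
k=0 src: V=7.5000
k=1 load: inc=7.500000, refl=7.500000·0.739130=5.5435; V=0.000000+7.500000+5.543478=13.0435
k=2 src: inc=5.543478, refl=5.543478·-0.500000=-2.7717; V=7.500000+5.543478+-2.771739=10.2717
k=3 load: inc=-2.771739, refl=-2.771739·0.739130=-2.0487; V=13.043478+-2.771739+-2.048677=8.2231
k=4 src: inc=-2.048677, refl=-2.048677·-0.500000=1.0243; V=10.271739+-2.048677+1.024338=9.2474
k=5 load: inc=1.024338, refl=1.024338·0.739130=0.7571; V=8.223062+1.024338+0.757120=10.0045
k=6 src: inc=0.757120, refl=0.757120·-0.500000=-0.3786; V=9.247401+0.757120+-0.378560=9.6260
k=7 load: inc=-0.378560, refl=-0.378560·0.739130=-0.2798; V=10.004520+-0.378560+-0.279805=9.3462
k=8 src: inc=-0.279805, refl=-0.279805·-0.500000=0.1399; V=9.625961+-0.279805+0.139903=9.4861
k=9 load: inc=0.139903, refl=0.139903·0.739130=0.1034; V=9.346155+0.139903+0.103406=9.5895
k=10 src: inc=0.103406, refl=0.103406·-0.500000=-0.0517; V=9.486058+0.103406+-0.051703=9.5378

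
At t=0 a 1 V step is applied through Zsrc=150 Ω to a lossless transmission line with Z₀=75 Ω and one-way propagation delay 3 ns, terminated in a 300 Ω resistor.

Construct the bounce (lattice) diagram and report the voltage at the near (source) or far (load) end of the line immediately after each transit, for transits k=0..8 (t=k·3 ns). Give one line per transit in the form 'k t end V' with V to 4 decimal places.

Γ_L=0.600000, Γ_S=0.333333; launch V₁=1·75/225=0.333333
k=0 src: V=0.3333
k=1 load: inc=0.333333, refl=0.333333·0.600000=0.2000; V=0.000000+0.333333+0.200000=0.5333
k=2 src: inc=0.200000, refl=0.200000·0.333333=0.0667; V=0.333333+0.200000+0.066667=0.6000
k=3 load: inc=0.066667, refl=0.066667·0.600000=0.0400; V=0.533333+0.066667+0.040000=0.6400
k=4 src: inc=0.040000, refl=0.040000·0.333333=0.0133; V=0.600000+0.040000+0.013333=0.6533
k=5 load: inc=0.013333, refl=0.013333·0.600000=0.0080; V=0.640000+0.013333+0.008000=0.6613
k=6 src: inc=0.008000, refl=0.008000·0.333333=0.0027; V=0.653333+0.008000+0.002667=0.6640
k=7 load: inc=0.002667, refl=0.002667·0.600000=0.0016; V=0.661333+0.002667+0.001600=0.6656
k=8 src: inc=0.001600, refl=0.001600·0.333333=0.0005; V=0.664000+0.001600+0.000533=0.6661

0 0 source 0.3333
1 3 load 0.5333
2 6 source 0.6000
3 9 load 0.6400
4 12 source 0.6533
5 15 load 0.6613
6 18 source 0.6640
7 21 load 0.6656
8 24 source 0.6661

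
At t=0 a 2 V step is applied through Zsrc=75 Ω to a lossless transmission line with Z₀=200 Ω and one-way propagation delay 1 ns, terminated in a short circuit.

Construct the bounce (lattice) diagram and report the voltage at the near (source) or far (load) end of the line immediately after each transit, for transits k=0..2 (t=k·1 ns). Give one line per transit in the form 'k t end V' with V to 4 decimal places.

0 0 source 1.4545
1 1 load 0.0000
2 2 source 0.6612

Γ_L=-1.000000, Γ_S=-0.454545; launch V₁=2·200/275=1.454545
k=0 src: V=1.4545
k=1 load: inc=1.454545, refl=1.454545·-1.000000=-1.4545; V=0.000000+1.454545+-1.454545=0.0000
k=2 src: inc=-1.454545, refl=-1.454545·-0.454545=0.6612; V=1.454545+-1.454545+0.661157=0.6612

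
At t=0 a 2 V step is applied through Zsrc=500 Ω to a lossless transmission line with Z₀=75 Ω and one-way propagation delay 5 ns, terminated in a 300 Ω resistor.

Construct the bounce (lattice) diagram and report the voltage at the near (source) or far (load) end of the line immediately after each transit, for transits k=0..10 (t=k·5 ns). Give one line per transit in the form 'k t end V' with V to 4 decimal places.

Γ_L=0.600000, Γ_S=0.739130; launch V₁=2·75/575=0.260870
k=0 src: V=0.2609
k=1 load: inc=0.260870, refl=0.260870·0.600000=0.1565; V=0.000000+0.260870+0.156522=0.4174
k=2 src: inc=0.156522, refl=0.156522·0.739130=0.1157; V=0.260870+0.156522+0.115690=0.5331
k=3 load: inc=0.115690, refl=0.115690·0.600000=0.0694; V=0.417391+0.115690+0.069414=0.6025
k=4 src: inc=0.069414, refl=0.069414·0.739130=0.0513; V=0.533081+0.069414+0.051306=0.6538
k=5 load: inc=0.051306, refl=0.051306·0.600000=0.0308; V=0.602495+0.051306+0.030784=0.6846
k=6 src: inc=0.030784, refl=0.030784·0.739130=0.0228; V=0.653801+0.030784+0.022753=0.7073
k=7 load: inc=0.022753, refl=0.022753·0.600000=0.0137; V=0.684585+0.022753+0.013652=0.7210
k=8 src: inc=0.013652, refl=0.013652·0.739130=0.0101; V=0.707338+0.013652+0.010091=0.7311
k=9 load: inc=0.010091, refl=0.010091·0.600000=0.0061; V=0.720990+0.010091+0.006054=0.7371
k=10 src: inc=0.006054, refl=0.006054·0.739130=0.0045; V=0.731080+0.006054+0.004475=0.7416

0 0 source 0.2609
1 5 load 0.4174
2 10 source 0.5331
3 15 load 0.6025
4 20 source 0.6538
5 25 load 0.6846
6 30 source 0.7073
7 35 load 0.7210
8 40 source 0.7311
9 45 load 0.7371
10 50 source 0.7416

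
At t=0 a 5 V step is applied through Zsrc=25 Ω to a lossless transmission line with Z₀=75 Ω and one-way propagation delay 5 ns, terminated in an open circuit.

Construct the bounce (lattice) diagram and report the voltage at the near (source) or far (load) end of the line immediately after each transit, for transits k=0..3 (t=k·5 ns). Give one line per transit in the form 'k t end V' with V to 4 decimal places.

Γ_L=1.000000, Γ_S=-0.500000; launch V₁=5·75/100=3.750000
k=0 src: V=3.7500
k=1 load: inc=3.750000, refl=3.750000·1.000000=3.7500; V=0.000000+3.750000+3.750000=7.5000
k=2 src: inc=3.750000, refl=3.750000·-0.500000=-1.8750; V=3.750000+3.750000+-1.875000=5.6250
k=3 load: inc=-1.875000, refl=-1.875000·1.000000=-1.8750; V=7.500000+-1.875000+-1.875000=3.7500

0 0 source 3.7500
1 5 load 7.5000
2 10 source 5.6250
3 15 load 3.7500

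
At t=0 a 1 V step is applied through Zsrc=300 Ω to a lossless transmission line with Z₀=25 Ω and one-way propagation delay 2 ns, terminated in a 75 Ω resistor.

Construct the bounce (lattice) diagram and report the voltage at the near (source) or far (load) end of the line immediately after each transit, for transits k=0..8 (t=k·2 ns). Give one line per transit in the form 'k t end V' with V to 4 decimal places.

0 0 source 0.0769
1 2 load 0.1154
2 4 source 0.1479
3 6 load 0.1642
4 8 source 0.1780
5 10 load 0.1849
6 12 source 0.1907
7 14 load 0.1936
8 16 source 0.1961

Γ_L=0.500000, Γ_S=0.846154; launch V₁=1·25/325=0.076923
k=0 src: V=0.0769
k=1 load: inc=0.076923, refl=0.076923·0.500000=0.0385; V=0.000000+0.076923+0.038462=0.1154
k=2 src: inc=0.038462, refl=0.038462·0.846154=0.0325; V=0.076923+0.038462+0.032544=0.1479
k=3 load: inc=0.032544, refl=0.032544·0.500000=0.0163; V=0.115385+0.032544+0.016272=0.1642
k=4 src: inc=0.016272, refl=0.016272·0.846154=0.0138; V=0.147929+0.016272+0.013769=0.1780
k=5 load: inc=0.013769, refl=0.013769·0.500000=0.0069; V=0.164201+0.013769+0.006884=0.1849
k=6 src: inc=0.006884, refl=0.006884·0.846154=0.0058; V=0.177970+0.006884+0.005825=0.1907
k=7 load: inc=0.005825, refl=0.005825·0.500000=0.0029; V=0.184854+0.005825+0.002913=0.1936
k=8 src: inc=0.002913, refl=0.002913·0.846154=0.0025; V=0.190680+0.002913+0.002465=0.1961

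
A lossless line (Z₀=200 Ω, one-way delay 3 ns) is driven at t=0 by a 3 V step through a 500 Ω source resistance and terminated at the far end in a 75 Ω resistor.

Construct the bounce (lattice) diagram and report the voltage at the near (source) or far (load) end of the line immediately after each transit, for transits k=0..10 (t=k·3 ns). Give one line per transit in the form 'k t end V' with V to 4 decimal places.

Γ_L=-0.454545, Γ_S=0.428571; launch V₁=3·200/700=0.857143
k=0 src: V=0.8571
k=1 load: inc=0.857143, refl=0.857143·-0.454545=-0.3896; V=0.000000+0.857143+-0.389610=0.4675
k=2 src: inc=-0.389610, refl=-0.389610·0.428571=-0.1670; V=0.857143+-0.389610+-0.166976=0.3006
k=3 load: inc=-0.166976, refl=-0.166976·-0.454545=0.0759; V=0.467532+-0.166976+0.075898=0.3765
k=4 src: inc=0.075898, refl=0.075898·0.428571=0.0325; V=0.300557+0.075898+0.032528=0.4090
k=5 load: inc=0.032528, refl=0.032528·-0.454545=-0.0148; V=0.376455+0.032528+-0.014785=0.3942
k=6 src: inc=-0.014785, refl=-0.014785·0.428571=-0.0063; V=0.408982+-0.014785+-0.006337=0.3879
k=7 load: inc=-0.006337, refl=-0.006337·-0.454545=0.0029; V=0.394197+-0.006337+0.002880=0.3907
k=8 src: inc=0.002880, refl=0.002880·0.428571=0.0012; V=0.387861+0.002880+0.001234=0.3920
k=9 load: inc=0.001234, refl=0.001234·-0.454545=-0.0006; V=0.390741+0.001234+-0.000561=0.3914
k=10 src: inc=-0.000561, refl=-0.000561·0.428571=-0.0002; V=0.391975+-0.000561+-0.000240=0.3912

0 0 source 0.8571
1 3 load 0.4675
2 6 source 0.3006
3 9 load 0.3765
4 12 source 0.4090
5 15 load 0.3942
6 18 source 0.3879
7 21 load 0.3907
8 24 source 0.3920
9 27 load 0.3914
10 30 source 0.3912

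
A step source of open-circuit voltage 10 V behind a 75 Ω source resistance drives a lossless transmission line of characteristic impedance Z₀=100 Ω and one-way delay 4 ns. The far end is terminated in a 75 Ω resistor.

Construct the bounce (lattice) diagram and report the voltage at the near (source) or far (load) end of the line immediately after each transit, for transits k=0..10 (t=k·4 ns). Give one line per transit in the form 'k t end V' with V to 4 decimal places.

0 0 source 5.7143
1 4 load 4.8980
2 8 source 5.0146
3 12 load 4.9979
4 16 source 5.0003
5 20 load 5.0000
6 24 source 5.0000
7 28 load 5.0000
8 32 source 5.0000
9 36 load 5.0000
10 40 source 5.0000

Γ_L=-0.142857, Γ_S=-0.142857; launch V₁=10·100/175=5.714286
k=0 src: V=5.7143
k=1 load: inc=5.714286, refl=5.714286·-0.142857=-0.8163; V=0.000000+5.714286+-0.816327=4.8980
k=2 src: inc=-0.816327, refl=-0.816327·-0.142857=0.1166; V=5.714286+-0.816327+0.116618=5.0146
k=3 load: inc=0.116618, refl=0.116618·-0.142857=-0.0167; V=4.897959+0.116618+-0.016660=4.9979
k=4 src: inc=-0.016660, refl=-0.016660·-0.142857=0.0024; V=5.014577+-0.016660+0.002380=5.0003
k=5 load: inc=0.002380, refl=0.002380·-0.142857=-0.0003; V=4.997918+0.002380+-0.000340=5.0000
k=6 src: inc=-0.000340, refl=-0.000340·-0.142857=0.0000; V=5.000297+-0.000340+0.000049=5.0000
k=7 load: inc=0.000049, refl=0.000049·-0.142857=-0.0000; V=4.999958+0.000049+-0.000007=5.0000
k=8 src: inc=-0.000007, refl=-0.000007·-0.142857=0.0000; V=5.000006+-0.000007+0.000001=5.0000
k=9 load: inc=0.000001, refl=0.000001·-0.142857=-0.0000; V=4.999999+0.000001+-0.000000=5.0000
k=10 src: inc=-0.000000, refl=-0.000000·-0.142857=0.0000; V=5.000000+-0.000000+0.000000=5.0000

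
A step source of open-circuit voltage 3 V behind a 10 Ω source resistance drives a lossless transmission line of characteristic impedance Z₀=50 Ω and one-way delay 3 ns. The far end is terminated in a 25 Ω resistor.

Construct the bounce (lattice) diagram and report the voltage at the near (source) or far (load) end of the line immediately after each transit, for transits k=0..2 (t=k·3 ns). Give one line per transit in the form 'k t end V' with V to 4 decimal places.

0 0 source 2.5000
1 3 load 1.6667
2 6 source 2.2222

Γ_L=-0.333333, Γ_S=-0.666667; launch V₁=3·50/60=2.500000
k=0 src: V=2.5000
k=1 load: inc=2.500000, refl=2.500000·-0.333333=-0.8333; V=0.000000+2.500000+-0.833333=1.6667
k=2 src: inc=-0.833333, refl=-0.833333·-0.666667=0.5556; V=2.500000+-0.833333+0.555556=2.2222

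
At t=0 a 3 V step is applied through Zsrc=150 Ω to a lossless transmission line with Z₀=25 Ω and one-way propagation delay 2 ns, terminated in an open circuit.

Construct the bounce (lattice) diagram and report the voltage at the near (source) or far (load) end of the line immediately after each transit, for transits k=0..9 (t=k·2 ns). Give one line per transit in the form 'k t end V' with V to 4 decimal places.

0 0 source 0.4286
1 2 load 0.8571
2 4 source 1.1633
3 6 load 1.4694
4 8 source 1.6880
5 10 load 1.9067
6 12 source 2.0629
7 14 load 2.2191
8 16 source 2.3306
9 18 load 2.4422

Γ_L=1.000000, Γ_S=0.714286; launch V₁=3·25/175=0.428571
k=0 src: V=0.4286
k=1 load: inc=0.428571, refl=0.428571·1.000000=0.4286; V=0.000000+0.428571+0.428571=0.8571
k=2 src: inc=0.428571, refl=0.428571·0.714286=0.3061; V=0.428571+0.428571+0.306122=1.1633
k=3 load: inc=0.306122, refl=0.306122·1.000000=0.3061; V=0.857143+0.306122+0.306122=1.4694
k=4 src: inc=0.306122, refl=0.306122·0.714286=0.2187; V=1.163265+0.306122+0.218659=1.6880
k=5 load: inc=0.218659, refl=0.218659·1.000000=0.2187; V=1.469388+0.218659+0.218659=1.9067
k=6 src: inc=0.218659, refl=0.218659·0.714286=0.1562; V=1.688047+0.218659+0.156185=2.0629
k=7 load: inc=0.156185, refl=0.156185·1.000000=0.1562; V=1.906706+0.156185+0.156185=2.2191
k=8 src: inc=0.156185, refl=0.156185·0.714286=0.1116; V=2.062890+0.156185+0.111561=2.3306
k=9 load: inc=0.111561, refl=0.111561·1.000000=0.1116; V=2.219075+0.111561+0.111561=2.4422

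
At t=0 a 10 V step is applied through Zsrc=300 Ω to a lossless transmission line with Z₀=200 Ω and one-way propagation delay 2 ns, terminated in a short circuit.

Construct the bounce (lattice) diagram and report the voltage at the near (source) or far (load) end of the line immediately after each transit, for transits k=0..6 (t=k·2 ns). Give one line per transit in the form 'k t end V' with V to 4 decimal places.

0 0 source 4.0000
1 2 load 0.0000
2 4 source -0.8000
3 6 load 0.0000
4 8 source 0.1600
5 10 load 0.0000
6 12 source -0.0320

Γ_L=-1.000000, Γ_S=0.200000; launch V₁=10·200/500=4.000000
k=0 src: V=4.0000
k=1 load: inc=4.000000, refl=4.000000·-1.000000=-4.0000; V=0.000000+4.000000+-4.000000=0.0000
k=2 src: inc=-4.000000, refl=-4.000000·0.200000=-0.8000; V=4.000000+-4.000000+-0.800000=-0.8000
k=3 load: inc=-0.800000, refl=-0.800000·-1.000000=0.8000; V=0.000000+-0.800000+0.800000=0.0000
k=4 src: inc=0.800000, refl=0.800000·0.200000=0.1600; V=-0.800000+0.800000+0.160000=0.1600
k=5 load: inc=0.160000, refl=0.160000·-1.000000=-0.1600; V=0.000000+0.160000+-0.160000=0.0000
k=6 src: inc=-0.160000, refl=-0.160000·0.200000=-0.0320; V=0.160000+-0.160000+-0.032000=-0.0320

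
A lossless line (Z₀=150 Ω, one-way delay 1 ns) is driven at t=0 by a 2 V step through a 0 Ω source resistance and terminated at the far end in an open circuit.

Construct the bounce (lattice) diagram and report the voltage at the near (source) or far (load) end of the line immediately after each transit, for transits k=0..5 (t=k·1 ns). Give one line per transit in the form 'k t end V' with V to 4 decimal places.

0 0 source 2.0000
1 1 load 4.0000
2 2 source 2.0000
3 3 load 0.0000
4 4 source 2.0000
5 5 load 4.0000

Γ_L=1.000000, Γ_S=-1.000000; launch V₁=2·150/150=2.000000
k=0 src: V=2.0000
k=1 load: inc=2.000000, refl=2.000000·1.000000=2.0000; V=0.000000+2.000000+2.000000=4.0000
k=2 src: inc=2.000000, refl=2.000000·-1.000000=-2.0000; V=2.000000+2.000000+-2.000000=2.0000
k=3 load: inc=-2.000000, refl=-2.000000·1.000000=-2.0000; V=4.000000+-2.000000+-2.000000=0.0000
k=4 src: inc=-2.000000, refl=-2.000000·-1.000000=2.0000; V=2.000000+-2.000000+2.000000=2.0000
k=5 load: inc=2.000000, refl=2.000000·1.000000=2.0000; V=0.000000+2.000000+2.000000=4.0000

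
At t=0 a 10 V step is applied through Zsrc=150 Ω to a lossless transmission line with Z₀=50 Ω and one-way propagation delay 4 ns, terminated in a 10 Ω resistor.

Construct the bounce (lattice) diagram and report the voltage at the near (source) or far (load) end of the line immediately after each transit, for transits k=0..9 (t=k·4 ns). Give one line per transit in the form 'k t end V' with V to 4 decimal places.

Γ_L=-0.666667, Γ_S=0.500000; launch V₁=10·50/200=2.500000
k=0 src: V=2.5000
k=1 load: inc=2.500000, refl=2.500000·-0.666667=-1.6667; V=0.000000+2.500000+-1.666667=0.8333
k=2 src: inc=-1.666667, refl=-1.666667·0.500000=-0.8333; V=2.500000+-1.666667+-0.833333=0.0000
k=3 load: inc=-0.833333, refl=-0.833333·-0.666667=0.5556; V=0.833333+-0.833333+0.555556=0.5556
k=4 src: inc=0.555556, refl=0.555556·0.500000=0.2778; V=0.000000+0.555556+0.277778=0.8333
k=5 load: inc=0.277778, refl=0.277778·-0.666667=-0.1852; V=0.555556+0.277778+-0.185185=0.6481
k=6 src: inc=-0.185185, refl=-0.185185·0.500000=-0.0926; V=0.833333+-0.185185+-0.092593=0.5556
k=7 load: inc=-0.092593, refl=-0.092593·-0.666667=0.0617; V=0.648148+-0.092593+0.061728=0.6173
k=8 src: inc=0.061728, refl=0.061728·0.500000=0.0309; V=0.555556+0.061728+0.030864=0.6481
k=9 load: inc=0.030864, refl=0.030864·-0.666667=-0.0206; V=0.617284+0.030864+-0.020576=0.6276

0 0 source 2.5000
1 4 load 0.8333
2 8 source 0.0000
3 12 load 0.5556
4 16 source 0.8333
5 20 load 0.6481
6 24 source 0.5556
7 28 load 0.6173
8 32 source 0.6481
9 36 load 0.6276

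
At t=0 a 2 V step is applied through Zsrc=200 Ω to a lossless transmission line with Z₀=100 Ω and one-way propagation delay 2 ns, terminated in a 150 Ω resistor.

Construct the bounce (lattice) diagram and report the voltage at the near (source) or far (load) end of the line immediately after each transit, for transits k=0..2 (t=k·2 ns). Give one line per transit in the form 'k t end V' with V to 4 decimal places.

Γ_L=0.200000, Γ_S=0.333333; launch V₁=2·100/300=0.666667
k=0 src: V=0.6667
k=1 load: inc=0.666667, refl=0.666667·0.200000=0.1333; V=0.000000+0.666667+0.133333=0.8000
k=2 src: inc=0.133333, refl=0.133333·0.333333=0.0444; V=0.666667+0.133333+0.044444=0.8444

0 0 source 0.6667
1 2 load 0.8000
2 4 source 0.8444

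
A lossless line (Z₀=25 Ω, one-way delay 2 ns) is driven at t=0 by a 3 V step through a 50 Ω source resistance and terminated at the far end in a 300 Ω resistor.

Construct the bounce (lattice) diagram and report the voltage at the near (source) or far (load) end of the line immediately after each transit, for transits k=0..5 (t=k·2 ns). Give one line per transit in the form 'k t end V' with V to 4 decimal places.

0 0 source 1.0000
1 2 load 1.8462
2 4 source 2.1282
3 6 load 2.3669
4 8 source 2.4464
5 10 load 2.5137

Γ_L=0.846154, Γ_S=0.333333; launch V₁=3·25/75=1.000000
k=0 src: V=1.0000
k=1 load: inc=1.000000, refl=1.000000·0.846154=0.8462; V=0.000000+1.000000+0.846154=1.8462
k=2 src: inc=0.846154, refl=0.846154·0.333333=0.2821; V=1.000000+0.846154+0.282051=2.1282
k=3 load: inc=0.282051, refl=0.282051·0.846154=0.2387; V=1.846154+0.282051+0.238659=2.3669
k=4 src: inc=0.238659, refl=0.238659·0.333333=0.0796; V=2.128205+0.238659+0.079553=2.4464
k=5 load: inc=0.079553, refl=0.079553·0.846154=0.0673; V=2.366864+0.079553+0.067314=2.5137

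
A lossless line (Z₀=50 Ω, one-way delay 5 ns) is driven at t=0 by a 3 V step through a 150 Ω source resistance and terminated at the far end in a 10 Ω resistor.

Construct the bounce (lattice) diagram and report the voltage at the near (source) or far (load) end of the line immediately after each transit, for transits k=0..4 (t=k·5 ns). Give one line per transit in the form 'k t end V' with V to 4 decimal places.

Γ_L=-0.666667, Γ_S=0.500000; launch V₁=3·50/200=0.750000
k=0 src: V=0.7500
k=1 load: inc=0.750000, refl=0.750000·-0.666667=-0.5000; V=0.000000+0.750000+-0.500000=0.2500
k=2 src: inc=-0.500000, refl=-0.500000·0.500000=-0.2500; V=0.750000+-0.500000+-0.250000=0.0000
k=3 load: inc=-0.250000, refl=-0.250000·-0.666667=0.1667; V=0.250000+-0.250000+0.166667=0.1667
k=4 src: inc=0.166667, refl=0.166667·0.500000=0.0833; V=0.000000+0.166667+0.083333=0.2500

0 0 source 0.7500
1 5 load 0.2500
2 10 source 0.0000
3 15 load 0.1667
4 20 source 0.2500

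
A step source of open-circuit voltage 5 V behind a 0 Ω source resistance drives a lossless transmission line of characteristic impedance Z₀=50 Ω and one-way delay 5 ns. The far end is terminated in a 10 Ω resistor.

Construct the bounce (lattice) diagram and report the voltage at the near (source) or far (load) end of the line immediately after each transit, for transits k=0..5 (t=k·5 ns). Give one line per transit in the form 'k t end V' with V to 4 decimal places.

0 0 source 5.0000
1 5 load 1.6667
2 10 source 5.0000
3 15 load 2.7778
4 20 source 5.0000
5 25 load 3.5185

Γ_L=-0.666667, Γ_S=-1.000000; launch V₁=5·50/50=5.000000
k=0 src: V=5.0000
k=1 load: inc=5.000000, refl=5.000000·-0.666667=-3.3333; V=0.000000+5.000000+-3.333333=1.6667
k=2 src: inc=-3.333333, refl=-3.333333·-1.000000=3.3333; V=5.000000+-3.333333+3.333333=5.0000
k=3 load: inc=3.333333, refl=3.333333·-0.666667=-2.2222; V=1.666667+3.333333+-2.222222=2.7778
k=4 src: inc=-2.222222, refl=-2.222222·-1.000000=2.2222; V=5.000000+-2.222222+2.222222=5.0000
k=5 load: inc=2.222222, refl=2.222222·-0.666667=-1.4815; V=2.777778+2.222222+-1.481481=3.5185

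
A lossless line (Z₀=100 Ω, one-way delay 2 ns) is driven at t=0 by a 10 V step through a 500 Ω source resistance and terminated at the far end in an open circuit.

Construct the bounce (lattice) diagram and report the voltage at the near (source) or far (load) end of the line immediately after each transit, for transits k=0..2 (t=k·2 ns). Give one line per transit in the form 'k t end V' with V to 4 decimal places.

Γ_L=1.000000, Γ_S=0.666667; launch V₁=10·100/600=1.666667
k=0 src: V=1.6667
k=1 load: inc=1.666667, refl=1.666667·1.000000=1.6667; V=0.000000+1.666667+1.666667=3.3333
k=2 src: inc=1.666667, refl=1.666667·0.666667=1.1111; V=1.666667+1.666667+1.111111=4.4444

0 0 source 1.6667
1 2 load 3.3333
2 4 source 4.4444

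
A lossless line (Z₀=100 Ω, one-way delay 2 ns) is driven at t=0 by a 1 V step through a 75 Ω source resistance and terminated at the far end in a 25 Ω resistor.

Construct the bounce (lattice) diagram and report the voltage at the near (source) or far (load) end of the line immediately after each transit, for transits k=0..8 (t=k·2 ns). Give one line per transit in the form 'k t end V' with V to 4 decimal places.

Γ_L=-0.600000, Γ_S=-0.142857; launch V₁=1·100/175=0.571429
k=0 src: V=0.5714
k=1 load: inc=0.571429, refl=0.571429·-0.600000=-0.3429; V=0.000000+0.571429+-0.342857=0.2286
k=2 src: inc=-0.342857, refl=-0.342857·-0.142857=0.0490; V=0.571429+-0.342857+0.048980=0.2776
k=3 load: inc=0.048980, refl=0.048980·-0.600000=-0.0294; V=0.228571+0.048980+-0.029388=0.2482
k=4 src: inc=-0.029388, refl=-0.029388·-0.142857=0.0042; V=0.277551+-0.029388+0.004198=0.2524
k=5 load: inc=0.004198, refl=0.004198·-0.600000=-0.0025; V=0.248163+0.004198+-0.002519=0.2498
k=6 src: inc=-0.002519, refl=-0.002519·-0.142857=0.0004; V=0.252362+-0.002519+0.000360=0.2502
k=7 load: inc=0.000360, refl=0.000360·-0.600000=-0.0002; V=0.249843+0.000360+-0.000216=0.2500
k=8 src: inc=-0.000216, refl=-0.000216·-0.142857=0.0000; V=0.250202+-0.000216+0.000031=0.2500

0 0 source 0.5714
1 2 load 0.2286
2 4 source 0.2776
3 6 load 0.2482
4 8 source 0.2524
5 10 load 0.2498
6 12 source 0.2502
7 14 load 0.2500
8 16 source 0.2500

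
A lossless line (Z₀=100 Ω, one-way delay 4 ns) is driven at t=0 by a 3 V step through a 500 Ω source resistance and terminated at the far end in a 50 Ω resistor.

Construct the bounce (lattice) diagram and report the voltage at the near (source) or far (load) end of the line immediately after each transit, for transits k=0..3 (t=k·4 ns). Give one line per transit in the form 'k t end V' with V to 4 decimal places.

0 0 source 0.5000
1 4 load 0.3333
2 8 source 0.2222
3 12 load 0.2593

Γ_L=-0.333333, Γ_S=0.666667; launch V₁=3·100/600=0.500000
k=0 src: V=0.5000
k=1 load: inc=0.500000, refl=0.500000·-0.333333=-0.1667; V=0.000000+0.500000+-0.166667=0.3333
k=2 src: inc=-0.166667, refl=-0.166667·0.666667=-0.1111; V=0.500000+-0.166667+-0.111111=0.2222
k=3 load: inc=-0.111111, refl=-0.111111·-0.333333=0.0370; V=0.333333+-0.111111+0.037037=0.2593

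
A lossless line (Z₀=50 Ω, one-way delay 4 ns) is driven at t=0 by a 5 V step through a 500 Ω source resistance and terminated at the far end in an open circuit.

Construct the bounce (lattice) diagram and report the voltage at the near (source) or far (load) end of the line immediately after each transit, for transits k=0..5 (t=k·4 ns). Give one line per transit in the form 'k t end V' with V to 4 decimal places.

Γ_L=1.000000, Γ_S=0.818182; launch V₁=5·50/550=0.454545
k=0 src: V=0.4545
k=1 load: inc=0.454545, refl=0.454545·1.000000=0.4545; V=0.000000+0.454545+0.454545=0.9091
k=2 src: inc=0.454545, refl=0.454545·0.818182=0.3719; V=0.454545+0.454545+0.371901=1.2810
k=3 load: inc=0.371901, refl=0.371901·1.000000=0.3719; V=0.909091+0.371901+0.371901=1.6529
k=4 src: inc=0.371901, refl=0.371901·0.818182=0.3043; V=1.280992+0.371901+0.304282=1.9572
k=5 load: inc=0.304282, refl=0.304282·1.000000=0.3043; V=1.652893+0.304282+0.304282=2.2615

0 0 source 0.4545
1 4 load 0.9091
2 8 source 1.2810
3 12 load 1.6529
4 16 source 1.9572
5 20 load 2.2615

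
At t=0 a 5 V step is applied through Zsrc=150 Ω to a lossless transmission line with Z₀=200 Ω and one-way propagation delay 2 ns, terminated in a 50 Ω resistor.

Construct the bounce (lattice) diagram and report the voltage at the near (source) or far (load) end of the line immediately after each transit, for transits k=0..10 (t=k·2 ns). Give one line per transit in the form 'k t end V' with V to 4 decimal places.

Γ_L=-0.600000, Γ_S=-0.142857; launch V₁=5·200/350=2.857143
k=0 src: V=2.8571
k=1 load: inc=2.857143, refl=2.857143·-0.600000=-1.7143; V=0.000000+2.857143+-1.714286=1.1429
k=2 src: inc=-1.714286, refl=-1.714286·-0.142857=0.2449; V=2.857143+-1.714286+0.244898=1.3878
k=3 load: inc=0.244898, refl=0.244898·-0.600000=-0.1469; V=1.142857+0.244898+-0.146939=1.2408
k=4 src: inc=-0.146939, refl=-0.146939·-0.142857=0.0210; V=1.387755+-0.146939+0.020991=1.2618
k=5 load: inc=0.020991, refl=0.020991·-0.600000=-0.0126; V=1.240816+0.020991+-0.012595=1.2492
k=6 src: inc=-0.012595, refl=-0.012595·-0.142857=0.0018; V=1.261808+-0.012595+0.001799=1.2510
k=7 load: inc=0.001799, refl=0.001799·-0.600000=-0.0011; V=1.249213+0.001799+-0.001080=1.2499
k=8 src: inc=-0.001080, refl=-0.001080·-0.142857=0.0002; V=1.251012+-0.001080+0.000154=1.2501
k=9 load: inc=0.000154, refl=0.000154·-0.600000=-0.0001; V=1.249933+0.000154+-0.000093=1.2500
k=10 src: inc=-0.000093, refl=-0.000093·-0.142857=0.0000; V=1.250087+-0.000093+0.000013=1.2500

0 0 source 2.8571
1 2 load 1.1429
2 4 source 1.3878
3 6 load 1.2408
4 8 source 1.2618
5 10 load 1.2492
6 12 source 1.2510
7 14 load 1.2499
8 16 source 1.2501
9 18 load 1.2500
10 20 source 1.2500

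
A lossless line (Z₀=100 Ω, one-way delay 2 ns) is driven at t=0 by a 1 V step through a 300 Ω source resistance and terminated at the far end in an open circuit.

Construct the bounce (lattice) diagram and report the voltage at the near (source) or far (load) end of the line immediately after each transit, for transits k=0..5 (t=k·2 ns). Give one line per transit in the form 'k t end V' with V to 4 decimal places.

Γ_L=1.000000, Γ_S=0.500000; launch V₁=1·100/400=0.250000
k=0 src: V=0.2500
k=1 load: inc=0.250000, refl=0.250000·1.000000=0.2500; V=0.000000+0.250000+0.250000=0.5000
k=2 src: inc=0.250000, refl=0.250000·0.500000=0.1250; V=0.250000+0.250000+0.125000=0.6250
k=3 load: inc=0.125000, refl=0.125000·1.000000=0.1250; V=0.500000+0.125000+0.125000=0.7500
k=4 src: inc=0.125000, refl=0.125000·0.500000=0.0625; V=0.625000+0.125000+0.062500=0.8125
k=5 load: inc=0.062500, refl=0.062500·1.000000=0.0625; V=0.750000+0.062500+0.062500=0.8750

0 0 source 0.2500
1 2 load 0.5000
2 4 source 0.6250
3 6 load 0.7500
4 8 source 0.8125
5 10 load 0.8750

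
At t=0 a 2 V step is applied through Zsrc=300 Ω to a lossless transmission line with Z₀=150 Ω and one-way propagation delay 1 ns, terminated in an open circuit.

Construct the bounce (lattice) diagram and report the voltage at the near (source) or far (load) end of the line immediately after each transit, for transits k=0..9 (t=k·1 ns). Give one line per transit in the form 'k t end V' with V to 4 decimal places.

Γ_L=1.000000, Γ_S=0.333333; launch V₁=2·150/450=0.666667
k=0 src: V=0.6667
k=1 load: inc=0.666667, refl=0.666667·1.000000=0.6667; V=0.000000+0.666667+0.666667=1.3333
k=2 src: inc=0.666667, refl=0.666667·0.333333=0.2222; V=0.666667+0.666667+0.222222=1.5556
k=3 load: inc=0.222222, refl=0.222222·1.000000=0.2222; V=1.333333+0.222222+0.222222=1.7778
k=4 src: inc=0.222222, refl=0.222222·0.333333=0.0741; V=1.555556+0.222222+0.074074=1.8519
k=5 load: inc=0.074074, refl=0.074074·1.000000=0.0741; V=1.777778+0.074074+0.074074=1.9259
k=6 src: inc=0.074074, refl=0.074074·0.333333=0.0247; V=1.851852+0.074074+0.024691=1.9506
k=7 load: inc=0.024691, refl=0.024691·1.000000=0.0247; V=1.925926+0.024691+0.024691=1.9753
k=8 src: inc=0.024691, refl=0.024691·0.333333=0.0082; V=1.950617+0.024691+0.008230=1.9835
k=9 load: inc=0.008230, refl=0.008230·1.000000=0.0082; V=1.975309+0.008230+0.008230=1.9918

0 0 source 0.6667
1 1 load 1.3333
2 2 source 1.5556
3 3 load 1.7778
4 4 source 1.8519
5 5 load 1.9259
6 6 source 1.9506
7 7 load 1.9753
8 8 source 1.9835
9 9 load 1.9918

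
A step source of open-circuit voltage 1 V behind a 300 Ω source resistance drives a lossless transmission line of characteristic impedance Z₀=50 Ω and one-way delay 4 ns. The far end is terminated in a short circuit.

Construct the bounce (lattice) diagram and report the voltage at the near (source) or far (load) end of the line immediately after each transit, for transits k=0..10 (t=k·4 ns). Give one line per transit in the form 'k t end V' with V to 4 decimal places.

0 0 source 0.1429
1 4 load 0.0000
2 8 source -0.1020
3 12 load 0.0000
4 16 source 0.0729
5 20 load 0.0000
6 24 source -0.0521
7 28 load 0.0000
8 32 source 0.0372
9 36 load 0.0000
10 40 source -0.0266

Γ_L=-1.000000, Γ_S=0.714286; launch V₁=1·50/350=0.142857
k=0 src: V=0.1429
k=1 load: inc=0.142857, refl=0.142857·-1.000000=-0.1429; V=0.000000+0.142857+-0.142857=0.0000
k=2 src: inc=-0.142857, refl=-0.142857·0.714286=-0.1020; V=0.142857+-0.142857+-0.102041=-0.1020
k=3 load: inc=-0.102041, refl=-0.102041·-1.000000=0.1020; V=0.000000+-0.102041+0.102041=0.0000
k=4 src: inc=0.102041, refl=0.102041·0.714286=0.0729; V=-0.102041+0.102041+0.072886=0.0729
k=5 load: inc=0.072886, refl=0.072886·-1.000000=-0.0729; V=0.000000+0.072886+-0.072886=0.0000
k=6 src: inc=-0.072886, refl=-0.072886·0.714286=-0.0521; V=0.072886+-0.072886+-0.052062=-0.0521
k=7 load: inc=-0.052062, refl=-0.052062·-1.000000=0.0521; V=0.000000+-0.052062+0.052062=0.0000
k=8 src: inc=0.052062, refl=0.052062·0.714286=0.0372; V=-0.052062+0.052062+0.037187=0.0372
k=9 load: inc=0.037187, refl=0.037187·-1.000000=-0.0372; V=0.000000+0.037187+-0.037187=0.0000
k=10 src: inc=-0.037187, refl=-0.037187·0.714286=-0.0266; V=0.037187+-0.037187+-0.026562=-0.0266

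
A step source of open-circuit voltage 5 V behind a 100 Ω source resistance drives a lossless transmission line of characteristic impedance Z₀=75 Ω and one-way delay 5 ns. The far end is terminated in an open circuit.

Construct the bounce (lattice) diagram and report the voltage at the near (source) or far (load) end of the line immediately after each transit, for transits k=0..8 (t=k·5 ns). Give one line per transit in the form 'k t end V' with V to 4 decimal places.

0 0 source 2.1429
1 5 load 4.2857
2 10 source 4.5918
3 15 load 4.8980
4 20 source 4.9417
5 25 load 4.9854
6 30 source 4.9917
7 35 load 4.9979
8 40 source 4.9988

Γ_L=1.000000, Γ_S=0.142857; launch V₁=5·75/175=2.142857
k=0 src: V=2.1429
k=1 load: inc=2.142857, refl=2.142857·1.000000=2.1429; V=0.000000+2.142857+2.142857=4.2857
k=2 src: inc=2.142857, refl=2.142857·0.142857=0.3061; V=2.142857+2.142857+0.306122=4.5918
k=3 load: inc=0.306122, refl=0.306122·1.000000=0.3061; V=4.285714+0.306122+0.306122=4.8980
k=4 src: inc=0.306122, refl=0.306122·0.142857=0.0437; V=4.591837+0.306122+0.043732=4.9417
k=5 load: inc=0.043732, refl=0.043732·1.000000=0.0437; V=4.897959+0.043732+0.043732=4.9854
k=6 src: inc=0.043732, refl=0.043732·0.142857=0.0062; V=4.941691+0.043732+0.006247=4.9917
k=7 load: inc=0.006247, refl=0.006247·1.000000=0.0062; V=4.985423+0.006247+0.006247=4.9979
k=8 src: inc=0.006247, refl=0.006247·0.142857=0.0009; V=4.991670+0.006247+0.000892=4.9988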